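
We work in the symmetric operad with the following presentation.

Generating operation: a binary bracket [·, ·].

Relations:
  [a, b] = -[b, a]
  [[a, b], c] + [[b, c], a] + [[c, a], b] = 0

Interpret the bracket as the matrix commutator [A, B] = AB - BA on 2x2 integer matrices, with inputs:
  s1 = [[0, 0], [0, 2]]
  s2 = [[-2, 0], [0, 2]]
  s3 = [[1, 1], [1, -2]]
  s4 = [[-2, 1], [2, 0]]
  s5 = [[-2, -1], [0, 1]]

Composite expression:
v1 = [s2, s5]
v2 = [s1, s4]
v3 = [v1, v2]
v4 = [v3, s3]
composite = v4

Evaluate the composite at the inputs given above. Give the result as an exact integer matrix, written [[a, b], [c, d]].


[[0, 32], [-32, 0]]


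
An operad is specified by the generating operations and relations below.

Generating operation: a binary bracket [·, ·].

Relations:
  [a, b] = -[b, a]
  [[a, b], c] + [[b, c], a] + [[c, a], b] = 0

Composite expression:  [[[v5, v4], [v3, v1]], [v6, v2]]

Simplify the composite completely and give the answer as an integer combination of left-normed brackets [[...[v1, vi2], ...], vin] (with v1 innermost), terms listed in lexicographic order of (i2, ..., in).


Antisymmetry and Jacobi reduce to v1-anchored left-normed brackets.
Composite bracket: [[[v5, v4], [v3, v1]], [v6, v2]]
Each bracket splits as ab - ba, giving 32 signed words (2^5 = 32).
Coefficients come from the v1-initial words:
  from v1v3v4v5v2v6, sign +1: term +[[[[[v1, v3], v4], v5], v2], v6]
  from v1v3v4v5v6v2, sign -1: term -[[[[[v1, v3], v4], v5], v6], v2]
  from v1v3v5v4v2v6, sign -1: term -[[[[[v1, v3], v5], v4], v2], v6]
  from v1v3v5v4v6v2, sign +1: term +[[[[[v1, v3], v5], v4], v6], v2]

[[[[[v1, v3], v4], v5], v2], v6] - [[[[[v1, v3], v4], v5], v6], v2] - [[[[[v1, v3], v5], v4], v2], v6] + [[[[[v1, v3], v5], v4], v6], v2]


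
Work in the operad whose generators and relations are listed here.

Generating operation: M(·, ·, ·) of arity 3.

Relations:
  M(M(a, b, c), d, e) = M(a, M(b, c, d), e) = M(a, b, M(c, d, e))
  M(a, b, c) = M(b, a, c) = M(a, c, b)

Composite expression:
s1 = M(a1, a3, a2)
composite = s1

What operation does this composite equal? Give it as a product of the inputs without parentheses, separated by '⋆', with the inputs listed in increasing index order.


a1 ⋆ a2 ⋆ a3

Reordering under M is free, so list the a-inputs canonically.
M(a1, a3, a2) linearizes to a1 ⋆ a3 ⋆ a2
sorting the factors by input index: a1 ⋆ a2 ⋆ a3


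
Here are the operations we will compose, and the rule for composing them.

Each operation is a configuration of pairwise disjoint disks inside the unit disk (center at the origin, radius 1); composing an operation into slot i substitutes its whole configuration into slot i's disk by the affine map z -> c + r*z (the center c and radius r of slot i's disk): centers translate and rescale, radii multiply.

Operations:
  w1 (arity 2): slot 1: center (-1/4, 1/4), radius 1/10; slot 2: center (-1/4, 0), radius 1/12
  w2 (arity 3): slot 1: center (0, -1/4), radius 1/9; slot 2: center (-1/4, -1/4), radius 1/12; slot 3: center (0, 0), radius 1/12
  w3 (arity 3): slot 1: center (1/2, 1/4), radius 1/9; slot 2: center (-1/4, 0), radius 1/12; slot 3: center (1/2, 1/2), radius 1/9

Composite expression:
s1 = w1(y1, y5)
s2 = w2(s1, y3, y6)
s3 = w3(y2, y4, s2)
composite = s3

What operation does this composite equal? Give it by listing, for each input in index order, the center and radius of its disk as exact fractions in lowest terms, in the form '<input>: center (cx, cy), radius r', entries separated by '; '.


y1: center (161/324, 77/162), radius 1/810; y2: center (1/2, 1/4), radius 1/9; y3: center (17/36, 17/36), radius 1/108; y4: center (-1/4, 0), radius 1/12; y5: center (161/324, 17/36), radius 1/972; y6: center (1/2, 1/2), radius 1/108

Nesting under w3 composes maps z -> c + r*z down each y-path.
input y2: applying the 1 nested substitution gives center (1/2, 1/4), radius 1/9
input y4: applying the 1 nested substitution gives center (-1/4, 0), radius 1/12
input y1: applying the 3 nested substitutions gives center (161/324, 77/162), radius 1/810
input y5: applying the 3 nested substitutions gives center (161/324, 17/36), radius 1/972
input y3: applying the 2 nested substitutions gives center (17/36, 17/36), radius 1/108
input y6: applying the 2 nested substitutions gives center (1/2, 1/2), radius 1/108


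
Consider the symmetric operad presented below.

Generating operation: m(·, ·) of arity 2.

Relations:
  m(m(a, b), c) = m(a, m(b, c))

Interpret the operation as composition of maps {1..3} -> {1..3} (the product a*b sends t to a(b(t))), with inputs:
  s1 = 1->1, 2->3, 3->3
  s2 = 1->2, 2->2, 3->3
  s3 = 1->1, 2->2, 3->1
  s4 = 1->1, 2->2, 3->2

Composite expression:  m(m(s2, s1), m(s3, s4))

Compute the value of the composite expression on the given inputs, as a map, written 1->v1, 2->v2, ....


1->2, 2->3, 3->3

m(s2, s1) = 1->2, 2->3, 3->3
m(s3, s4) = 1->1, 2->2, 3->2
m(m(s2, s1), m(s3, s4)) = 1->2, 2->3, 3->3


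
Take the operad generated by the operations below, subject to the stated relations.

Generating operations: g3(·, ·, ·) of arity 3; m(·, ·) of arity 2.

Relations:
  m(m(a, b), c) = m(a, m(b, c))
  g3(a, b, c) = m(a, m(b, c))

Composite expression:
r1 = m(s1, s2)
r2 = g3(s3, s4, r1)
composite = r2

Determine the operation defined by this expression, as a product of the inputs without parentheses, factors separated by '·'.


s3 · s4 · s1 · s2

Under associativity of g3, the answer is the s's in reading order.
m(s1, s2) reduces to s1 · s2
g3(s3, s4, m(s1, s2)) reduces to s3 · s4 · s1 · s2


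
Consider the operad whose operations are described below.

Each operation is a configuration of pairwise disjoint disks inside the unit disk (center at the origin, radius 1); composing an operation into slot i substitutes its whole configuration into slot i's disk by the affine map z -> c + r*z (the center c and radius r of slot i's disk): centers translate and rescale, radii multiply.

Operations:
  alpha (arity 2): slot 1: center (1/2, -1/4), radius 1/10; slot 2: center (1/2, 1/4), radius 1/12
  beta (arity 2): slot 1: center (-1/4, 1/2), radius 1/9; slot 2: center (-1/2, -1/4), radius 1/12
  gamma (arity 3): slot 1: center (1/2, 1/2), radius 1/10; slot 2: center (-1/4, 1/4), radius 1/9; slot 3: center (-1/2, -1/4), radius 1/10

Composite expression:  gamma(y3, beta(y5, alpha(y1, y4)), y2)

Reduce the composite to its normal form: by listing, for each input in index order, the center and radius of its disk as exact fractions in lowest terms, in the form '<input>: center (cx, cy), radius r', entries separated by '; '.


y1: center (-65/216, 95/432), radius 1/1080; y2: center (-1/2, -1/4), radius 1/10; y3: center (1/2, 1/2), radius 1/10; y4: center (-65/216, 97/432), radius 1/1296; y5: center (-5/18, 11/36), radius 1/81

Nesting under gamma composes maps z -> c + r*z down each y-path.
input y3: composing its 1 substitution step yields center (1/2, 1/2), radius 1/10
input y5: composing its 2 substitution steps yields center (-5/18, 11/36), radius 1/81
input y1: composing its 3 substitution steps yields center (-65/216, 95/432), radius 1/1080
input y4: composing its 3 substitution steps yields center (-65/216, 97/432), radius 1/1296
input y2: composing its 1 substitution step yields center (-1/2, -1/4), radius 1/10


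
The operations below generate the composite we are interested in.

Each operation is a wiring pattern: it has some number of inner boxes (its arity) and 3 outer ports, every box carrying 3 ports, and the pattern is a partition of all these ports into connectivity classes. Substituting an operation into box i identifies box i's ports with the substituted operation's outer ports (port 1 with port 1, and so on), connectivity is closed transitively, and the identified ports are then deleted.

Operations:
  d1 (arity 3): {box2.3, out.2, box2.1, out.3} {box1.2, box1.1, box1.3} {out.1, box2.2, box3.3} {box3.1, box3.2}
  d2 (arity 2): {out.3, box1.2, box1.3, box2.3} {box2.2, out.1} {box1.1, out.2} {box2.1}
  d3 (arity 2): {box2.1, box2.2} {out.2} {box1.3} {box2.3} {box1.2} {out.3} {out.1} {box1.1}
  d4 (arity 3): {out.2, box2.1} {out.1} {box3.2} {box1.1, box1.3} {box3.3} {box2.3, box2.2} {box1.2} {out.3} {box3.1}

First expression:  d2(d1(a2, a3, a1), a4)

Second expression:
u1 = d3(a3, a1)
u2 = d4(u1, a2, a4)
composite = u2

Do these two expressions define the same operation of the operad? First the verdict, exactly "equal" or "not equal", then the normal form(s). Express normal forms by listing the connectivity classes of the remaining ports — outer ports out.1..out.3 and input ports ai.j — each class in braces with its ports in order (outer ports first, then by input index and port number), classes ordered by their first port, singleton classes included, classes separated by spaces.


not equal; first: {out.1, a4.2} {out.2, a1.3, a3.2} {out.3, a3.1, a3.3, a4.3} {a1.1, a1.2} {a2.1, a2.2, a2.3} {a4.1}; second: {out.1} {out.2, a2.1} {out.3} {a1.1, a1.2} {a1.3} {a2.2, a2.3} {a3.1} {a3.2} {a3.3} {a4.1} {a4.2} {a4.3}

Reducing the first expression gives {out.1, a4.2} {out.2, a1.3, a3.2} {out.3, a3.1, a3.3, a4.3} {a1.1, a1.2} {a2.1, a2.2, a2.3} {a4.1}
Reducing the second expression gives {out.1} {out.2, a2.1} {out.3} {a1.1, a1.2} {a1.3} {a2.2, a2.3} {a3.1} {a3.2} {a3.3} {a4.1} {a4.2} {a4.3}
Distinct normal forms: not equal.


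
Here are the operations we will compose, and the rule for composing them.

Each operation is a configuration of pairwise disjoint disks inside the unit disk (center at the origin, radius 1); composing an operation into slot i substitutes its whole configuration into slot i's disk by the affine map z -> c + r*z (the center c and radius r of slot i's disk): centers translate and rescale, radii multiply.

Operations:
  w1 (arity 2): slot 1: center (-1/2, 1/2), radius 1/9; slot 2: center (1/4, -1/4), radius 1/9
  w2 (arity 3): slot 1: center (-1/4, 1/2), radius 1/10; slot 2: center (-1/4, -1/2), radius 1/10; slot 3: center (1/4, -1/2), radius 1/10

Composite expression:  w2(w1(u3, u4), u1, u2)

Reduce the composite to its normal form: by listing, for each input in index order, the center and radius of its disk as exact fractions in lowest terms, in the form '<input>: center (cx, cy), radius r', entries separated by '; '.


u1: center (-1/4, -1/2), radius 1/10; u2: center (1/4, -1/2), radius 1/10; u3: center (-3/10, 11/20), radius 1/90; u4: center (-9/40, 19/40), radius 1/90

Follow each u-input down from w2: c' goes to c + r*c', radius to r*r'.
input u3: composing its 2 substitution steps yields center (-3/10, 11/20), radius 1/90
input u4: composing its 2 substitution steps yields center (-9/40, 19/40), radius 1/90
input u1: composing its 1 substitution step yields center (-1/4, -1/2), radius 1/10
input u2: composing its 1 substitution step yields center (1/4, -1/2), radius 1/10


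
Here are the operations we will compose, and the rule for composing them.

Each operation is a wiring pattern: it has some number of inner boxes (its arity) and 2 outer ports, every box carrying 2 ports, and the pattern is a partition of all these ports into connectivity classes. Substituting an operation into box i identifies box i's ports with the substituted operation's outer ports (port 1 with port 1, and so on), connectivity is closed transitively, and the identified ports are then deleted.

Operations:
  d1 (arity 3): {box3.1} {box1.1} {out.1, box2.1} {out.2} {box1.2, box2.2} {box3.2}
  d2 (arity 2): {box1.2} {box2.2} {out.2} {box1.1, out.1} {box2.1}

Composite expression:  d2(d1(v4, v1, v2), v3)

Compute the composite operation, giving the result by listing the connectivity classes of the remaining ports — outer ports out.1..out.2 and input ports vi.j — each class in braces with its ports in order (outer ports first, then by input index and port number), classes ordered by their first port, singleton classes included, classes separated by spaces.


{out.1, v1.1} {out.2} {v1.2, v4.2} {v2.1} {v2.2} {v3.1} {v3.2} {v4.1}

Two ports join when wires chain via d2-identified ports.
through d1, on inputs (v4, v1, v2): {out.1, v1.1} {out.2} {v1.2, v4.2} {v2.1} {v2.2} {v4.1} (out.j = stage outer ports)
through d2, on inputs (v4, v1, v2, v3): {out.1, v1.1} {out.2} {v1.2, v4.2} {v2.1} {v2.2} {v3.1} {v3.2} {v4.1} (out.j = stage outer ports)


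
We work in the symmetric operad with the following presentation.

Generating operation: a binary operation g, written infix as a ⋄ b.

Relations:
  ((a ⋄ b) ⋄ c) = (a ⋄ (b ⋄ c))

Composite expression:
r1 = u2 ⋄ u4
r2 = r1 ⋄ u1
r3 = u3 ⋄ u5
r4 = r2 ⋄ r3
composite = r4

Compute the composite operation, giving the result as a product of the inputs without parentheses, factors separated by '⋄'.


u2 ⋄ u4 ⋄ u1 ⋄ u3 ⋄ u5

The g-tree's shape is irrelevant; the u-reading-order decides.
(u2 ⋄ u4) linearizes to u2 ⋄ u4
((u2 ⋄ u4) ⋄ u1) linearizes to u2 ⋄ u4 ⋄ u1
(u3 ⋄ u5) linearizes to u3 ⋄ u5
(((u2 ⋄ u4) ⋄ u1) ⋄ (u3 ⋄ u5)) linearizes to u2 ⋄ u4 ⋄ u1 ⋄ u3 ⋄ u5


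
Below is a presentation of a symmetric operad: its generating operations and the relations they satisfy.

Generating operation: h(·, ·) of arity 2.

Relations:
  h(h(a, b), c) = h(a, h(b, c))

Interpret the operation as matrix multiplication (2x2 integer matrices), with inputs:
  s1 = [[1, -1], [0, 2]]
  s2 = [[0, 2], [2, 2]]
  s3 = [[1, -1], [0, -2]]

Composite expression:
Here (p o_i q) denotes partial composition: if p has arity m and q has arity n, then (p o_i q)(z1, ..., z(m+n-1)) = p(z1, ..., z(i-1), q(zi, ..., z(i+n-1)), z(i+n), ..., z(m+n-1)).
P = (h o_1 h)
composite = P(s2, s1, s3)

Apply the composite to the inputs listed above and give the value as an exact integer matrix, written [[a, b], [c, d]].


h(s2, s1) = [[0, 4], [2, 2]]
h(h(s2, s1), s3) = [[0, -8], [2, -6]]

[[0, -8], [2, -6]]


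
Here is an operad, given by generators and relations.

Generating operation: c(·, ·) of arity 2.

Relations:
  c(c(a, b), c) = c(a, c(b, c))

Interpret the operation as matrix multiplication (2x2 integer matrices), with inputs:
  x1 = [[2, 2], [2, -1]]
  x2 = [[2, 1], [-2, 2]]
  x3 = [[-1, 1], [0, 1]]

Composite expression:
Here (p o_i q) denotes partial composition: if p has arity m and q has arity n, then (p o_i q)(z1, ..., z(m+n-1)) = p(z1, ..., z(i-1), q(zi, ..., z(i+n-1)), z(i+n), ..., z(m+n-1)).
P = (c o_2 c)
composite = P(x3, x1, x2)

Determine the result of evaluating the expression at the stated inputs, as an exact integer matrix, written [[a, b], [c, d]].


[[6, -6], [6, 0]]


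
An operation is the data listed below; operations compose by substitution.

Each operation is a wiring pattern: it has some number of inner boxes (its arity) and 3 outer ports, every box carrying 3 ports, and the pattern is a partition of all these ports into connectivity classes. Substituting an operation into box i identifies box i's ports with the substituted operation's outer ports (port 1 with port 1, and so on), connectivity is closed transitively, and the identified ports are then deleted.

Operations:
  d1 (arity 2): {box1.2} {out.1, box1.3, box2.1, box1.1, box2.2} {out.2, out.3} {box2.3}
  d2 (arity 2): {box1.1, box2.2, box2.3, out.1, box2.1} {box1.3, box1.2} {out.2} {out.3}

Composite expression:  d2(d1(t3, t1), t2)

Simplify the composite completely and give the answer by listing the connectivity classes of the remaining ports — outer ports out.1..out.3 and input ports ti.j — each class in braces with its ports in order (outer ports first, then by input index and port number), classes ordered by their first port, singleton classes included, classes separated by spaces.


{out.1, t1.1, t1.2, t2.1, t2.2, t2.3, t3.1, t3.3} {out.2} {out.3} {t1.3} {t3.2}

Connectivity passes through glued d2-boundaries; trace each wire chain.
d1 over (t3, t1) gives {out.1, t1.1, t1.2, t3.1, t3.3} {out.2, out.3} {t1.3} {t3.2}, out.j being that stage's outer ports
d2 over (t3, t1, t2) gives {out.1, t1.1, t1.2, t2.1, t2.2, t2.3, t3.1, t3.3} {out.2} {out.3} {t1.3} {t3.2}, out.j being that stage's outer ports


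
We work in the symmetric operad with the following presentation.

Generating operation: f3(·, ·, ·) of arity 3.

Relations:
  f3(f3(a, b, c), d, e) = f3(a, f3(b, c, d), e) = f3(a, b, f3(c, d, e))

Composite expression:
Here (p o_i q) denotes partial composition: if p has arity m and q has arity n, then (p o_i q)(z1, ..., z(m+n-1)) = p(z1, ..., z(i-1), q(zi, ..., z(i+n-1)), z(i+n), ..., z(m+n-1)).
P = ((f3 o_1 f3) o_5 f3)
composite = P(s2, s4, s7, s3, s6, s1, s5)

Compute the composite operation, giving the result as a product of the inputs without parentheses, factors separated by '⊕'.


s2 ⊕ s4 ⊕ s7 ⊕ s3 ⊕ s6 ⊕ s1 ⊕ s5

Every regrouping of f3 is equal, so read the s-inputs in written order.
f3(s2, s4, s7) reduces to s2 ⊕ s4 ⊕ s7
f3(s6, s1, s5) reduces to s6 ⊕ s1 ⊕ s5
f3(f3(s2, s4, s7), s3, f3(s6, s1, s5)) reduces to s2 ⊕ s4 ⊕ s7 ⊕ s3 ⊕ s6 ⊕ s1 ⊕ s5


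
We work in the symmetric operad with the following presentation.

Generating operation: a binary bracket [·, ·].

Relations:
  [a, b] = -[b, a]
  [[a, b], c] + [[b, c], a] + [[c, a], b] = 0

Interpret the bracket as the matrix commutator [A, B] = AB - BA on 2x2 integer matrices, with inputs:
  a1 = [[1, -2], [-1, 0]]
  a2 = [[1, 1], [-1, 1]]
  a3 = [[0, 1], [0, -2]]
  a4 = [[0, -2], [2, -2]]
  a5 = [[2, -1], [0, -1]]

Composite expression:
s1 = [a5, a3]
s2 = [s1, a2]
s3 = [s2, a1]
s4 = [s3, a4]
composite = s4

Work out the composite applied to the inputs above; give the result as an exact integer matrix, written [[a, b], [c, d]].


[[20, -40], [-20, -20]]

[a5, a3] = [[0, 5], [0, 0]]
[[a5, a3], a2] = [[-5, 0], [0, 5]]
[[[a5, a3], a2], a1] = [[0, 20], [-10, 0]]
[[[[a5, a3], a2], a1], a4] = [[20, -40], [-20, -20]]


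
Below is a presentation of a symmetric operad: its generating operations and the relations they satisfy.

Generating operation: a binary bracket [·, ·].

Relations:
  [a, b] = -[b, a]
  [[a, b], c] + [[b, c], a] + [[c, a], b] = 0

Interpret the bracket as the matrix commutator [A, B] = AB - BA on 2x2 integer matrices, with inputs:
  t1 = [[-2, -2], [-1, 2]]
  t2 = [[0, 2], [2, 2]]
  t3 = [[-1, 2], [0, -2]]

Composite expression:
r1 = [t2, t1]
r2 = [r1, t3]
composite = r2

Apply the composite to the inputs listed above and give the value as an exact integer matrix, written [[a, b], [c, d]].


[[20, -4], [-10, -20]]

[t2, t1] = [[2, 12], [-10, -2]]
[[t2, t1], t3] = [[20, -4], [-10, -20]]


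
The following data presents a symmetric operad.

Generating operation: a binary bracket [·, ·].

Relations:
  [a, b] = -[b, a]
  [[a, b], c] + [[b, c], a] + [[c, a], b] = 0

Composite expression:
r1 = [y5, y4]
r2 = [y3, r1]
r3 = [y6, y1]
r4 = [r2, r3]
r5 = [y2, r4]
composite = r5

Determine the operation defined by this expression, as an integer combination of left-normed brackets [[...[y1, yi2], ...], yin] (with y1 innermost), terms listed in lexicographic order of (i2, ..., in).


A multilinear Lie element is pinned by y1-initial words (y1 innermost).
Composite bracket: [y2, [[y3, [y5, y4]], [y6, y1]]]
Under [a, b] = ab - ba we get 32 signed associative words (2^5 = 32).
Collect the words opening with y1:
  from y1y6y3y4y5y2, sign +1: term +[[[[[y1, y6], y3], y4], y5], y2]
  from y1y6y3y5y4y2, sign -1: term -[[[[[y1, y6], y3], y5], y4], y2]
  from y1y6y4y5y3y2, sign -1: term -[[[[[y1, y6], y4], y5], y3], y2]
  from y1y6y5y4y3y2, sign +1: term +[[[[[y1, y6], y5], y4], y3], y2]

[[[[[y1, y6], y3], y4], y5], y2] - [[[[[y1, y6], y3], y5], y4], y2] - [[[[[y1, y6], y4], y5], y3], y2] + [[[[[y1, y6], y5], y4], y3], y2]


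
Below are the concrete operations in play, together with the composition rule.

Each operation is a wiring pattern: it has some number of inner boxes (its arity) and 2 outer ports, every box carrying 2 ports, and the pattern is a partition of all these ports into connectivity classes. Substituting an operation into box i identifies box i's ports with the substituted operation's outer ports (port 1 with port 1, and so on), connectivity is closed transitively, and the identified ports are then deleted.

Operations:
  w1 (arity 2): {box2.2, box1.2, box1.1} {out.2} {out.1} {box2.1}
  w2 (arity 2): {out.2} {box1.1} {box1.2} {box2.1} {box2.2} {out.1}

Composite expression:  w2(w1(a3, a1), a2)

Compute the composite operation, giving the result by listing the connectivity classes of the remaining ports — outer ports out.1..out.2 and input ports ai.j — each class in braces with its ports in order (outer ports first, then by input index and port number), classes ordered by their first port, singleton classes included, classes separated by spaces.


{out.1} {out.2} {a1.1} {a1.2, a3.1, a3.2} {a2.1} {a2.2}

Treat the ports identified at w2 as solder joints: merge, then drop.
through w1, on inputs (a3, a1): {out.1} {out.2} {a1.1} {a1.2, a3.1, a3.2} (out.j = stage outer ports)
through w2, on inputs (a3, a1, a2): {out.1} {out.2} {a1.1} {a1.2, a3.1, a3.2} {a2.1} {a2.2} (out.j = stage outer ports)


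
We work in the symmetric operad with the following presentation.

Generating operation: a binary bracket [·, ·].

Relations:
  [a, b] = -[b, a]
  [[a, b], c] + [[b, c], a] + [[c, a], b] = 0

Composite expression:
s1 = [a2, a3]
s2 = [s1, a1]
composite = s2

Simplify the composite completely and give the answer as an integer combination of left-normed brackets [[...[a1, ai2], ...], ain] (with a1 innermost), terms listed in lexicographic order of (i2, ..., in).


-[[a1, a2], a3] + [[a1, a3], a2]

In the tensor algebra, words opening a1 carry the a1-anchored form.
Composite bracket: [[a2, a3], a1]
Under [a, b] = ab - ba we get 4 signed associative words (2^2 = 4).
Only words starting with a1 matter:
  a1a2a3 (sign -1) contributes -[[a1, a2], a3]
  a1a3a2 (sign +1) contributes +[[a1, a3], a2]


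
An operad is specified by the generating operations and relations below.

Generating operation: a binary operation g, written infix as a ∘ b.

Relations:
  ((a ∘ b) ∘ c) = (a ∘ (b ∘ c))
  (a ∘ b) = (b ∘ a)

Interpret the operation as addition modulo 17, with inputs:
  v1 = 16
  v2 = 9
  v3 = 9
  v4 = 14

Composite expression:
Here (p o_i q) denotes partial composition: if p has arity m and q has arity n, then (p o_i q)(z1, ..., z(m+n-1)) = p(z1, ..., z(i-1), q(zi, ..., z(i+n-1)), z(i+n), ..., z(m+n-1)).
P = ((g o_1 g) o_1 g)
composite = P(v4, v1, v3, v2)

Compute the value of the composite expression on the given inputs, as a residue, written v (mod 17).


(v4 ∘ v1) = 13
((v4 ∘ v1) ∘ v3) = 5
(((v4 ∘ v1) ∘ v3) ∘ v2) = 14

14 (mod 17)


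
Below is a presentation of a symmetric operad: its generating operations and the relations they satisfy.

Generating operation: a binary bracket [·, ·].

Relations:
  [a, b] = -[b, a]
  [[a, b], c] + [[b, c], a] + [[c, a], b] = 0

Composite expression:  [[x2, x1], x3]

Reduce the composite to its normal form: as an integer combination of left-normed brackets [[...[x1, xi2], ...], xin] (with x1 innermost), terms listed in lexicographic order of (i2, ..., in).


Expand each bracket as ab - ba; the x1-initial words give the coefficients.
Composite bracket: [[x2, x1], x3]
Applying ab - ba throughout gives 4 signed words (2^2 = 4).
The x1-initial words carry the normal form:
  from x1x2x3, sign -1: term -[[x1, x2], x3]

-[[x1, x2], x3]


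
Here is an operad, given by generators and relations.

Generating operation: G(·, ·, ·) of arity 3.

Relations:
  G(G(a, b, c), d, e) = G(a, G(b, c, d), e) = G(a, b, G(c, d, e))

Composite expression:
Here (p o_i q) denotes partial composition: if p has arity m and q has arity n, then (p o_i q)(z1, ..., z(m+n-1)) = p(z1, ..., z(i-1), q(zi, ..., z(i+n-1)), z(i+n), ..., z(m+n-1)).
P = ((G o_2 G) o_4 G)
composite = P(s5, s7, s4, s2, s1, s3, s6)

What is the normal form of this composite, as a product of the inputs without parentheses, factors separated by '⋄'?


s5 ⋄ s7 ⋄ s4 ⋄ s2 ⋄ s1 ⋄ s3 ⋄ s6

Every regrouping of G is equal, so read the s-inputs in written order.
G(s2, s1, s3) flattens to s2 ⋄ s1 ⋄ s3
G(s7, s4, G(s2, s1, s3)) flattens to s7 ⋄ s4 ⋄ s2 ⋄ s1 ⋄ s3
G(s5, G(s7, s4, G(s2, s1, s3)), s6) flattens to s5 ⋄ s7 ⋄ s4 ⋄ s2 ⋄ s1 ⋄ s3 ⋄ s6


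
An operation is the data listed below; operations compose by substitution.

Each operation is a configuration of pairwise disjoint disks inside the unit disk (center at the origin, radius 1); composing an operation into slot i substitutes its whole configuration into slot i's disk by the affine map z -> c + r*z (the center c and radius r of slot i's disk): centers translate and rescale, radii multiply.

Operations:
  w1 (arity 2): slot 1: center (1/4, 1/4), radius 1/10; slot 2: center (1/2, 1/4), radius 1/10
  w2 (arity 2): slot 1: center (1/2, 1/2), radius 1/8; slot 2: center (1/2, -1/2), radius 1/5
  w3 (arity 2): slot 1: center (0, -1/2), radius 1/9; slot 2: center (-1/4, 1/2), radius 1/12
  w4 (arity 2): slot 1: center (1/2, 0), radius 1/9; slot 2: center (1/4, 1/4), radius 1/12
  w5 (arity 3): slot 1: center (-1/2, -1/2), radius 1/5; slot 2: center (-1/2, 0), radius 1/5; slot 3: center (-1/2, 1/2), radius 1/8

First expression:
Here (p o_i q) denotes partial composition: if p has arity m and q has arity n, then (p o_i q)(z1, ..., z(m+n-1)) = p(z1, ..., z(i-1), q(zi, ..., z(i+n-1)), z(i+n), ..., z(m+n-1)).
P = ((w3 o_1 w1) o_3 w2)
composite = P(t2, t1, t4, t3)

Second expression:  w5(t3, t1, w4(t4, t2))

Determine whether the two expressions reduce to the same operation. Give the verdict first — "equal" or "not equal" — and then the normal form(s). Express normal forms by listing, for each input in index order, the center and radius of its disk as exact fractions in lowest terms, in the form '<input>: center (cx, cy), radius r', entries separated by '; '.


not equal — first t1: center (1/18, -17/36), radius 1/90; t2: center (1/36, -17/36), radius 1/90; t3: center (-5/24, 11/24), radius 1/60; t4: center (-5/24, 13/24), radius 1/96, second t1: center (-1/2, 0), radius 1/5; t2: center (-15/32, 17/32), radius 1/96; t3: center (-1/2, -1/2), radius 1/5; t4: center (-7/16, 1/2), radius 1/72

Normal form of the first expression: t1: center (1/18, -17/36), radius 1/90; t2: center (1/36, -17/36), radius 1/90; t3: center (-5/24, 11/24), radius 1/60; t4: center (-5/24, 13/24), radius 1/96
Normal form of the second expression: t1: center (-1/2, 0), radius 1/5; t2: center (-15/32, 17/32), radius 1/96; t3: center (-1/2, -1/2), radius 1/5; t4: center (-7/16, 1/2), radius 1/72
Different reductions; not equal.


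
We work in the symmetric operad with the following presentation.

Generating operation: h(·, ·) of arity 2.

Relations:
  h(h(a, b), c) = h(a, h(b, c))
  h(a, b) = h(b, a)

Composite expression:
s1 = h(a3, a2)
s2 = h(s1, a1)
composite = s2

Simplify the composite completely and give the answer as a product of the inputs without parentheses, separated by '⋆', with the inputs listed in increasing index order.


a1 ⋆ a2 ⋆ a3

With h associative and commutative, the a-input set is all that matters.
h(a3, a2) collapses to a3 ⋆ a2
h(h(a3, a2), a1) collapses to a3 ⋆ a2 ⋆ a1
the factors in increasing index order: a1 ⋆ a2 ⋆ a3


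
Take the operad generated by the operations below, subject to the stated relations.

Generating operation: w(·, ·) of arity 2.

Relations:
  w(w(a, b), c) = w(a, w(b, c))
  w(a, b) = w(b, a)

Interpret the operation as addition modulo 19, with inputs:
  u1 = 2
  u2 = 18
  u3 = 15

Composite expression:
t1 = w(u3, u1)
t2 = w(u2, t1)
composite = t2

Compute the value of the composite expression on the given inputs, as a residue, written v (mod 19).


16 (mod 19)


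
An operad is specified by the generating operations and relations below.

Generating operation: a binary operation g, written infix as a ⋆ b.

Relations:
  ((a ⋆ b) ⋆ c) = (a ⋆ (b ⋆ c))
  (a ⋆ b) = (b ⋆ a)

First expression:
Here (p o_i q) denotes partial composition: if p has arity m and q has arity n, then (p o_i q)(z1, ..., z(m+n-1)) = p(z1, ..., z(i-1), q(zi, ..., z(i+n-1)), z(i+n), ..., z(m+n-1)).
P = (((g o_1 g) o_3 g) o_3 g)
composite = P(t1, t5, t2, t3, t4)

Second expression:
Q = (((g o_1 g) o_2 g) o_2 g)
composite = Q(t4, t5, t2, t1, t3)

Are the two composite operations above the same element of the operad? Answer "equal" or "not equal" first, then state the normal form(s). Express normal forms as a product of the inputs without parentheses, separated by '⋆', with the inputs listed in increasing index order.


equal — both sides give t1 ⋆ t2 ⋆ t3 ⋆ t4 ⋆ t5

Normal form of the first expression: t1 ⋆ t2 ⋆ t3 ⋆ t4 ⋆ t5
Normal form of the second expression: t1 ⋆ t2 ⋆ t3 ⋆ t4 ⋆ t5
The normal forms match — equal.


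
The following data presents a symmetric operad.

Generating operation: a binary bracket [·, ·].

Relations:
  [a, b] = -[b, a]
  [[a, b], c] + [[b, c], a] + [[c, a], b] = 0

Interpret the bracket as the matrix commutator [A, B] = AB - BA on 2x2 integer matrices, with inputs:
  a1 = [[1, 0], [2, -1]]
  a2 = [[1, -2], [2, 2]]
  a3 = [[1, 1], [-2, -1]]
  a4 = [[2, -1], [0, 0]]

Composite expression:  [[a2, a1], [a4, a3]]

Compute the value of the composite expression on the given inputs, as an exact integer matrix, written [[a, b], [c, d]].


[[-8, -48], [56, 8]]


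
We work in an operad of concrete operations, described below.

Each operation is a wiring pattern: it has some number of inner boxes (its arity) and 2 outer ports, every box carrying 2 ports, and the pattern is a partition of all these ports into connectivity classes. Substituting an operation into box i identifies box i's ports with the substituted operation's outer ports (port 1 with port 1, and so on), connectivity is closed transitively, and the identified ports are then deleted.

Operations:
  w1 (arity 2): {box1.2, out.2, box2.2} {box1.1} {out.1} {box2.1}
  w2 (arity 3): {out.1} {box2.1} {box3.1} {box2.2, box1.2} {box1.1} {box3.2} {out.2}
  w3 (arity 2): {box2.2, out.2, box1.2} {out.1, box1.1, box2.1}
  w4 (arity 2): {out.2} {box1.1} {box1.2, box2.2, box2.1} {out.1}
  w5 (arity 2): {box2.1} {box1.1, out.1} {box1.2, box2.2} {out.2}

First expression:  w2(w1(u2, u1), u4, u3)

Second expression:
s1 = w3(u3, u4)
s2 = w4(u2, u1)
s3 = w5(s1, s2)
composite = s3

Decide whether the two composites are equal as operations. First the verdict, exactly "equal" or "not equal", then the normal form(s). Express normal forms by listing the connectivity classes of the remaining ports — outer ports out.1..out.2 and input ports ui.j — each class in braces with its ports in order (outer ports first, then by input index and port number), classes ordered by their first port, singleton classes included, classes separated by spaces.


not equal; the first gives {out.1} {out.2} {u1.1} {u1.2, u2.2, u4.2} {u2.1} {u3.1} {u3.2} {u4.1} and the second {out.1, u3.1, u4.1} {out.2} {u1.1, u1.2, u2.2} {u2.1} {u3.2, u4.2}


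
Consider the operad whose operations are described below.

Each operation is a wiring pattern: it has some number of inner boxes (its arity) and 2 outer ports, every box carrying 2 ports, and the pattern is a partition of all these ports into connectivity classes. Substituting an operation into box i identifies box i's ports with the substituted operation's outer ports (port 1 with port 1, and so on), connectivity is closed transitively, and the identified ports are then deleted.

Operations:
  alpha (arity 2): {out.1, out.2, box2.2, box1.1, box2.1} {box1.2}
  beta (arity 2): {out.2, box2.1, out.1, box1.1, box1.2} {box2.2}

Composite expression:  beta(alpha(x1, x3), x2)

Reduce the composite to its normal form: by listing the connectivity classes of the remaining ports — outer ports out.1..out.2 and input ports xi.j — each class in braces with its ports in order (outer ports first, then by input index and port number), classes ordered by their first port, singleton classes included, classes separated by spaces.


{out.1, out.2, x1.1, x2.1, x3.1, x3.2} {x1.2} {x2.2}


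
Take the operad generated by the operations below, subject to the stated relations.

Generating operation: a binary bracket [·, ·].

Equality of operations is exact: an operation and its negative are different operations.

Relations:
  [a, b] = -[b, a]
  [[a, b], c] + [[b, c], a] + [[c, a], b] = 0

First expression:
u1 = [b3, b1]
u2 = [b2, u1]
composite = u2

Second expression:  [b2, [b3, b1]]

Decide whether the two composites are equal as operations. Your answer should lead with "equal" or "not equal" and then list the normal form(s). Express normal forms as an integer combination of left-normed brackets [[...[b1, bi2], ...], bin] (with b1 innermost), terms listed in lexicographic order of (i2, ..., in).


The first expression, normalized: [[b1, b3], b2]
The second expression, normalized: [[b1, b3], b2]
The normal forms match — equal.

equal; both compose to [[b1, b3], b2]


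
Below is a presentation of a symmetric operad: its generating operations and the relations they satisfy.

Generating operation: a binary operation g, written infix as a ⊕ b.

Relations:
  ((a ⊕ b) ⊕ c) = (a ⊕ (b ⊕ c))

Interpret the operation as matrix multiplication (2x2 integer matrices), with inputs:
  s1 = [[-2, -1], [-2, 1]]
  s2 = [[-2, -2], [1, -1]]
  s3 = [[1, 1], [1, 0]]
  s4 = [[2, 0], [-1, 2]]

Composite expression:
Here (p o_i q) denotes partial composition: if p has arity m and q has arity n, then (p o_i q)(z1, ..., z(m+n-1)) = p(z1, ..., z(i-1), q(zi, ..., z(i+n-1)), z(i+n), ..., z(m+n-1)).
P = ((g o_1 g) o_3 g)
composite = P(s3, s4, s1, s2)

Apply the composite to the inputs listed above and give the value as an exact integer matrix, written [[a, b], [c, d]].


(s3 ⊕ s4) = [[1, 2], [2, 0]]
(s1 ⊕ s2) = [[3, 5], [5, 3]]
((s3 ⊕ s4) ⊕ (s1 ⊕ s2)) = [[13, 11], [6, 10]]

[[13, 11], [6, 10]]


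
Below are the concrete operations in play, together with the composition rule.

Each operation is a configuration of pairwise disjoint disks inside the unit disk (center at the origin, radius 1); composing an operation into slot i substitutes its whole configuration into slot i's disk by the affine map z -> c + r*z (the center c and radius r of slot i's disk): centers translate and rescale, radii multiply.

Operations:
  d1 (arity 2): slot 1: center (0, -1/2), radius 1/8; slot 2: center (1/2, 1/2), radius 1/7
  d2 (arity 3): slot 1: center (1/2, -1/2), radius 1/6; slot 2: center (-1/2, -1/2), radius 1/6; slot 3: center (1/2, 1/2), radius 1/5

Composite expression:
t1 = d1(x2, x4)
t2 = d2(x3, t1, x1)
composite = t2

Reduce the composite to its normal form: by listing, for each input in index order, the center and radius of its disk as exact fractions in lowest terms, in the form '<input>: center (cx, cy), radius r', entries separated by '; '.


x1: center (1/2, 1/2), radius 1/5; x2: center (-1/2, -7/12), radius 1/48; x3: center (1/2, -1/2), radius 1/6; x4: center (-5/12, -5/12), radius 1/42

Below d2, radii multiply path by path; the x-disk centers shift.
input x3: composing its 1 substitution step yields center (1/2, -1/2), radius 1/6
input x2: composing its 2 substitution steps yields center (-1/2, -7/12), radius 1/48
input x4: composing its 2 substitution steps yields center (-5/12, -5/12), radius 1/42
input x1: composing its 1 substitution step yields center (1/2, 1/2), radius 1/5


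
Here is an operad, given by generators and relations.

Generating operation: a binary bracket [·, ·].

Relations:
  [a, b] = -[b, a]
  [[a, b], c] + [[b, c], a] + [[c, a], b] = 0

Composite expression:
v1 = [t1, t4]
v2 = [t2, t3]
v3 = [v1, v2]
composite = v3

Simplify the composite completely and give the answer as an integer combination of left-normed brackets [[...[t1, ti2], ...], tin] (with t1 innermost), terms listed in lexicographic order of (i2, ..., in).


[[[t1, t4], t2], t3] - [[[t1, t4], t3], t2]

A multilinear Lie element is pinned by t1-initial words (t1 innermost).
Composite bracket: [[t1, t4], [t2, t3]]
Under [a, b] = ab - ba we get 8 signed associative words (2^3 = 8).
Coefficients come from the t1-initial words:
  t1t4t2t3 appears with sign +1, giving the term +[[[t1, t4], t2], t3]
  t1t4t3t2 appears with sign -1, giving the term -[[[t1, t4], t3], t2]


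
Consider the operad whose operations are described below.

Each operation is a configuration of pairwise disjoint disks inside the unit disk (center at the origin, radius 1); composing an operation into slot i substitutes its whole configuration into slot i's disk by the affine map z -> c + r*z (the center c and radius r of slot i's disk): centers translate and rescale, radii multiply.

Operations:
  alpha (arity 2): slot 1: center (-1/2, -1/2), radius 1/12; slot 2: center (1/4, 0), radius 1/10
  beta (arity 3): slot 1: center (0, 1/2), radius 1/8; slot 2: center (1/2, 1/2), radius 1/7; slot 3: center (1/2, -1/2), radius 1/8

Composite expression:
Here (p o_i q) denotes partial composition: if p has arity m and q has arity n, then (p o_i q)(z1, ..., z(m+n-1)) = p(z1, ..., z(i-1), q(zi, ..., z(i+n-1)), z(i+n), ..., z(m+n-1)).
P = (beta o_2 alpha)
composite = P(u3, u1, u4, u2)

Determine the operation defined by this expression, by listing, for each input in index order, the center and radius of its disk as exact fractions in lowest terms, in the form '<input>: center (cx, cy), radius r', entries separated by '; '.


Below beta, radii multiply path by path; the u-disk centers shift.
input u3: composing its 1 substitution step yields center (0, 1/2), radius 1/8
input u1: composing its 2 substitution steps yields center (3/7, 3/7), radius 1/84
input u4: composing its 2 substitution steps yields center (15/28, 1/2), radius 1/70
input u2: composing its 1 substitution step yields center (1/2, -1/2), radius 1/8

u1: center (3/7, 3/7), radius 1/84; u2: center (1/2, -1/2), radius 1/8; u3: center (0, 1/2), radius 1/8; u4: center (15/28, 1/2), radius 1/70


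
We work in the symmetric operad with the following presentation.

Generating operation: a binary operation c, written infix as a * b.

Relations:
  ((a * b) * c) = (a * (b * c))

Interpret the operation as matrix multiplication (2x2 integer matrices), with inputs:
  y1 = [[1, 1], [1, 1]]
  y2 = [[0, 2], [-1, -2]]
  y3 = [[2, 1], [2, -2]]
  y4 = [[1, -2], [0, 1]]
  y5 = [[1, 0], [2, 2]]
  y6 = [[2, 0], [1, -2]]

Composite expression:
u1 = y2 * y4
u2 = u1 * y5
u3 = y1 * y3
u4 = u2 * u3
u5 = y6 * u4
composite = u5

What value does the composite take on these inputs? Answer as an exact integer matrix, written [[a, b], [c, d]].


[[64, -16], [40, -10]]

(y2 * y4) = [[0, 2], [-1, 0]]
((y2 * y4) * y5) = [[4, 4], [-1, 0]]
(y1 * y3) = [[4, -1], [4, -1]]
(((y2 * y4) * y5) * (y1 * y3)) = [[32, -8], [-4, 1]]
(y6 * (((y2 * y4) * y5) * (y1 * y3))) = [[64, -16], [40, -10]]


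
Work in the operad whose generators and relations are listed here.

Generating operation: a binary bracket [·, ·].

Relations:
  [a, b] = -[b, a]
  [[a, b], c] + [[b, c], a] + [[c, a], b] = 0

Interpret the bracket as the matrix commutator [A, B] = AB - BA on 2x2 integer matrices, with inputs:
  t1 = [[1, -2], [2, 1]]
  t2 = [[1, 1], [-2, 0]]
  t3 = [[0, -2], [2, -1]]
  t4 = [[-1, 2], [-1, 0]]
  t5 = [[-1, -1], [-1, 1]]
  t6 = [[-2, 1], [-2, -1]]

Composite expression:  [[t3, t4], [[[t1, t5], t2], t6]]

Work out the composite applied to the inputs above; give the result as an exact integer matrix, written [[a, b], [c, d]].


[[36, -144], [216, -36]]


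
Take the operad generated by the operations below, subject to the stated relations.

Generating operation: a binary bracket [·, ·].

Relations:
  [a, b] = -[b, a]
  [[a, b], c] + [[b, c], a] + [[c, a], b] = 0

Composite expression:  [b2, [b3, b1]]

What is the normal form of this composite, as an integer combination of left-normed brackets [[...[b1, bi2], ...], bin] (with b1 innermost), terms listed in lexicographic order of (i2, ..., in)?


[[b1, b3], b2]

Skip Jacobi rewriting: expand, keep b1-initial words, read off terms.
Composite bracket: [b2, [b3, b1]]
Expanding via [a, b] = ab - ba: 4 signed words (2^2 = 4).
Collect the words opening with b1:
  word b1b3b2 has sign +1, contributing +[[b1, b3], b2]


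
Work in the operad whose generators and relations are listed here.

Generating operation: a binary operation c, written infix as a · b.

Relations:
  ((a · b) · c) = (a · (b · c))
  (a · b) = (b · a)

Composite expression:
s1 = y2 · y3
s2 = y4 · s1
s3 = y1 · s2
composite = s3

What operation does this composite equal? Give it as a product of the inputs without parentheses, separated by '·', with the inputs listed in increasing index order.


y1 · y2 · y3 · y4

Reordering under c is free, so list the y-inputs canonically.
(y2 · y3) linearizes to y2 · y3
(y4 · (y2 · y3)) linearizes to y4 · y2 · y3
(y1 · (y4 · (y2 · y3))) linearizes to y1 · y4 · y2 · y3
the factors in increasing index order: y1 · y2 · y3 · y4
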